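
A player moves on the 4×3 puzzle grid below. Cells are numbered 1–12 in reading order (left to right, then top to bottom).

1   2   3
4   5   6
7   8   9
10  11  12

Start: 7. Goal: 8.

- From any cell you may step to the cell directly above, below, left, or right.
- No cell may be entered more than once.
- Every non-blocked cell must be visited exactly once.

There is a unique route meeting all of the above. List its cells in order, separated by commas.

7, 10, 11, 12, 9, 6, 3, 2, 1, 4, 5, 8

Need to visit all 12 open cells exactly once, starting at 7 and ending at 8.
Cell 10 has only two open neighbours (7 and 11), so the path must pass straight through it: one of those is the cell it's entered from and the other is where it exits.
Route from 7: down to 10, 2× right (reaching 12), 3× up (reaching 3), 2× left (reaching 1), down to 4, right to 5, down to 8 — 11 moves in all.
Check: all 12 open cells covered.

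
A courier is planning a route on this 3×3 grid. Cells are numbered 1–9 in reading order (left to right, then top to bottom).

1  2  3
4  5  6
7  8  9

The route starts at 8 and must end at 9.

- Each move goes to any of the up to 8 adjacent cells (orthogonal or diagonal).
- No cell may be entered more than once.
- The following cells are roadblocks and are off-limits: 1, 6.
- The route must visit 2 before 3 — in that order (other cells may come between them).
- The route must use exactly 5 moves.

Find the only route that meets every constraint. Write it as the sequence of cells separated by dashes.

The waypoints must appear in the order 2, 3, with no cell reused.
Route from 8: up-left to 4, up-right to 2, right to 3, down-left to 5, down-right to 9 — 5 moves in all.
Check: order respected (2 at step 2, 3 at step 3); 5 moves as required.

8 - 4 - 2 - 3 - 5 - 9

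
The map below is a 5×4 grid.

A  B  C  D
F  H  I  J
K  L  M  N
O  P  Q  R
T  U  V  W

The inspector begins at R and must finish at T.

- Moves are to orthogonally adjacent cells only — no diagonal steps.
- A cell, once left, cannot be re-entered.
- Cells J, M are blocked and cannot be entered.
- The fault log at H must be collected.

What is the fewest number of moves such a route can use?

8

Any route passes through H somewhere between R and T. Summing Manhattan distances along the two legs (R → H → T) gives a lower bound of 4 + 4 = 8 moves.
A route of 8 moves achieves this: R → Q → P → L → H → F → K → O → T.
Since 8 matches the lower bound, it is optimal.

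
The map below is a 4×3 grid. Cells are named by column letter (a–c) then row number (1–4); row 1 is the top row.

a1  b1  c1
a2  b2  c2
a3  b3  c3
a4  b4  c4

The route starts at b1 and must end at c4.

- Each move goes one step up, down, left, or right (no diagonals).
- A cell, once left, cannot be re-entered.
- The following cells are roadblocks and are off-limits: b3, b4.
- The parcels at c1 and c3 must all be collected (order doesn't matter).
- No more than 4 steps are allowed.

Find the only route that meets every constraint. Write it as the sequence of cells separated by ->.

b1 -> c1 -> c2 -> c3 -> c4

Any route must reach c1 and c3 and still end at c4 within 4 moves, so the order of the required stops is forced.
Route from b1: right 1 to c1, down 3 to c4 — 4 moves in all.
Check: all required cells visited; 4 ≤ 4 moves.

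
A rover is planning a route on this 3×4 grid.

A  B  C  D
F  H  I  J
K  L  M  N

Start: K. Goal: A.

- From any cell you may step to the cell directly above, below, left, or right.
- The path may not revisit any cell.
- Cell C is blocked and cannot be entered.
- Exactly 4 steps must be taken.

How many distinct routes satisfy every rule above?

3

Need simple routes of exactly 4 moves from K to A (Manhattan distance 2, so 1 moves are spent on a detour and 1 undoing it).
Enumerating: K F H B A | K L H B A | K L H F A.
That gives 3 routes.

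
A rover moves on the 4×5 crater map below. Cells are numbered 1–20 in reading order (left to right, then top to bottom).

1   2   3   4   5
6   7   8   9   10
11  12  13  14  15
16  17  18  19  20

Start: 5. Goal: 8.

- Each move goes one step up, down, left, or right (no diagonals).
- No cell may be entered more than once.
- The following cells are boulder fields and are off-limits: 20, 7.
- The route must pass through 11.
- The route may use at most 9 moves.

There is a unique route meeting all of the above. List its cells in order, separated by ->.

The 9-move cap with required stops at 11 leaves no slack for detours.
Route from 5: 4× left (reaching 1), 2× down (reaching 11), 2× right (reaching 13), up to 8 — 9 moves in all.
Check: all required cells visited; 9 ≤ 9 moves.

5 -> 4 -> 3 -> 2 -> 1 -> 6 -> 11 -> 12 -> 13 -> 8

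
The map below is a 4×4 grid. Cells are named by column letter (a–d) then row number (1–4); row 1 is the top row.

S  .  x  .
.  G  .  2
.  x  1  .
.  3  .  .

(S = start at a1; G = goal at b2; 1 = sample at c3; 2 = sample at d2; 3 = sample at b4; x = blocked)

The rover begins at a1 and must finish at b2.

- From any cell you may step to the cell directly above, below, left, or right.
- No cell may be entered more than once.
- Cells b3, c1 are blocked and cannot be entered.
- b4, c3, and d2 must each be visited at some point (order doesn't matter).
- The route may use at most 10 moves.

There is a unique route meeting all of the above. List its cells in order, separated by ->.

The budget equals the shortest possible length, so every move has to be on a shortest route through the required cells.
Route from a1: 3× down (reaching a4), 2× right (reaching c4), up to c3, right to d3, up to d2, 2× left (reaching b2) — 10 moves in all.
Check: all required cells visited; 10 ≤ 10 moves.

a1 -> a2 -> a3 -> a4 -> b4 -> c4 -> c3 -> d3 -> d2 -> c2 -> b2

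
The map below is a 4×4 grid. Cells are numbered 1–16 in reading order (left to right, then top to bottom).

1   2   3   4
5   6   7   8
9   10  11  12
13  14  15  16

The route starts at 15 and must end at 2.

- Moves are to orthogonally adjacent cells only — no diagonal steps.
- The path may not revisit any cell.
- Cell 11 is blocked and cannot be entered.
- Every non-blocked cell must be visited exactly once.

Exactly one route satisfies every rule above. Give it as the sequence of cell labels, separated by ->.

15 -> 16 -> 12 -> 8 -> 4 -> 3 -> 7 -> 6 -> 10 -> 14 -> 13 -> 9 -> 5 -> 1 -> 2

Need to visit all 15 open cells exactly once, starting at 15 and ending at 2.
Cell 4 has only two open neighbours (8 and 3), so the path must pass straight through it: one of those is the cell it's entered from and the other is where it exits.
Route from 15: right 1 to 16, up 3 to 4, left 1 to 3, down 1 to 7, left 1 to 6, down 2 to 14, left 1 to 13, up 3 to 1, right 1 to 2 — 14 moves in all.
Check: all 15 open cells covered.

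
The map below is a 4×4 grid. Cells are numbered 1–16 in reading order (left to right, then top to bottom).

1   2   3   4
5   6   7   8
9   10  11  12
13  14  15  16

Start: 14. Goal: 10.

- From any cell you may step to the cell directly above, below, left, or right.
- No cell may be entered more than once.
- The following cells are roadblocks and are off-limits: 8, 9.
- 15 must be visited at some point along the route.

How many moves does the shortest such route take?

Any route passes through 15 somewhere between 14 and 10. Summing Manhattan distances along the two legs (14 → 15 → 10) gives a lower bound of 1 + 2 = 3 moves.
A route of 3 moves achieves this: 14 → 15 → 11 → 10.
Since 3 matches the lower bound, it is optimal.

3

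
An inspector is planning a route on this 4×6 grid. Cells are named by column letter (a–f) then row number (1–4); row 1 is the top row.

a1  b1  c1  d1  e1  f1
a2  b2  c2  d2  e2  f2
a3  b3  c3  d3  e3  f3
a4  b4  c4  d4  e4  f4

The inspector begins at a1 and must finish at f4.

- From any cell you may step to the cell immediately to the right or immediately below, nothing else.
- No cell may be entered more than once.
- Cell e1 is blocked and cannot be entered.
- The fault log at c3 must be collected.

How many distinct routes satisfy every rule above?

24

A right/down-only route from a1 to f4 makes exactly 3 down-moves and 5 right-moves in some order.
With no other constraints that would be C(8,3) = 56 routes.
Split at c3 and multiply the segment counts (each segment already excludes blocked cells): a1→c3: 6; c3→f4: 4; product = 24.
That gives 24 routes.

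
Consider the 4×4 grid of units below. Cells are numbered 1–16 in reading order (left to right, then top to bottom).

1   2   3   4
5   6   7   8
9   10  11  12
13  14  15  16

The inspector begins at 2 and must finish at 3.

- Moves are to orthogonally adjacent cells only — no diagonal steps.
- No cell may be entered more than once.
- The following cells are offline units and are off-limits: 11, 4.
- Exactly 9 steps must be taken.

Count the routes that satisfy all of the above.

2

Need simple routes of exactly 9 moves from 2 to 3 (Manhattan distance 1, so 4 moves are spent on a detour and 4 undoing it).
Enumerating: 2 6 10 14 15 16 12 8 7 3 | 2 1 5 9 13 14 10 6 7 3.
That gives 2 routes.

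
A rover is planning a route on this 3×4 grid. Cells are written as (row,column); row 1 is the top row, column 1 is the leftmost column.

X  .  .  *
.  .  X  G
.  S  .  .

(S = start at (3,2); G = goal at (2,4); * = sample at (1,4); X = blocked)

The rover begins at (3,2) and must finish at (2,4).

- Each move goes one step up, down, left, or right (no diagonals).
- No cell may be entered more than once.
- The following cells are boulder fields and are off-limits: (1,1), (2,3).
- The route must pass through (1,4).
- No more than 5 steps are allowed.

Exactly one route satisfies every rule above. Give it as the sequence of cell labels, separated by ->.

(3,2) -> (2,2) -> (1,2) -> (1,3) -> (1,4) -> (2,4)

Any route must reach (1,4) and still end at (2,4) within 5 moves, so the order of the required stops is forced.
Route from (3,2): up 2 to (1,2), right 2 to (1,4), down 1 to (2,4) — 5 moves in all.
Check: all required cells visited; 5 ≤ 5 moves.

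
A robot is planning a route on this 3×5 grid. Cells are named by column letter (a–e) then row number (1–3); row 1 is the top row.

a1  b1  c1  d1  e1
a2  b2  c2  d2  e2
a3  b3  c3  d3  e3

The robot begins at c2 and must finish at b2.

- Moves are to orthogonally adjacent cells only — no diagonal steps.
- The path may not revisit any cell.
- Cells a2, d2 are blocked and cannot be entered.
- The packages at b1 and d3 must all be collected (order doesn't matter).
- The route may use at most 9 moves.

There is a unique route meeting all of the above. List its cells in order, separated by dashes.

Any route must reach b1 and d3 and still end at b2 within 9 moves, so the order of the required stops is forced.
Route from c2: down 1 to c3, right 2 to e3, up 2 to e1, left 3 to b1, down 1 to b2 — 9 moves in all.
Check: all required cells visited; 9 ≤ 9 moves.

c2 - c3 - d3 - e3 - e2 - e1 - d1 - c1 - b1 - b2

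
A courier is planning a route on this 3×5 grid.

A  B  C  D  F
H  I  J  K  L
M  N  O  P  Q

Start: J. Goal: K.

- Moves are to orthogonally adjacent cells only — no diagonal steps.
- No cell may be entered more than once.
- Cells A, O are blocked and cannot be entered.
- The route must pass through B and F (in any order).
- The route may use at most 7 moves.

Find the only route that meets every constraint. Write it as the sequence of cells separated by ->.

J -> I -> B -> C -> D -> F -> L -> K

The 7-move cap with required stops at B, F leaves no slack for detours.
Route from J: left 1 to I, up 1 to B, right 3 to F, down 1 to L, left 1 to K — 7 moves in all.
Check: all required cells visited; 7 ≤ 7 moves.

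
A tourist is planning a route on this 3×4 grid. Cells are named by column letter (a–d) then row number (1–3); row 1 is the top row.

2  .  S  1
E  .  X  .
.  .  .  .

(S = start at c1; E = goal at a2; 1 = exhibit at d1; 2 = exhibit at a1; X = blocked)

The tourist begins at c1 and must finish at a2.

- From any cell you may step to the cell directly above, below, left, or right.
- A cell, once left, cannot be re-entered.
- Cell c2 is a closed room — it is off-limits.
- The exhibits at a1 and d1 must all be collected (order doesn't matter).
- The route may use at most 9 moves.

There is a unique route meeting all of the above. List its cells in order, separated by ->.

c1 -> d1 -> d2 -> d3 -> c3 -> b3 -> b2 -> b1 -> a1 -> a2

Any route must reach a1 and d1 and still end at a2 within 9 moves, so the order of the required stops is forced.
Route from c1: right 1 to d1, down 2 to d3, left 2 to b3, up 2 to b1, left 1 to a1, down 1 to a2 — 9 moves in all.
Check: all required cells visited; 9 ≤ 9 moves.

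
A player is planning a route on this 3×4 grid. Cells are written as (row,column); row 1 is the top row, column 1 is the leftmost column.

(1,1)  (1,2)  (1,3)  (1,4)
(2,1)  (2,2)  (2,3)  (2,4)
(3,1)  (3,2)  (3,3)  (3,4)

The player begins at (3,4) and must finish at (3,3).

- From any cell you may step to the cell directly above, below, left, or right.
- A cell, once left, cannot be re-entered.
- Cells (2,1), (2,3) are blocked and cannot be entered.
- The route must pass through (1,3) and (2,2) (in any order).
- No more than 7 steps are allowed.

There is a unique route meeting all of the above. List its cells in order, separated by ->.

(3,4) -> (2,4) -> (1,4) -> (1,3) -> (1,2) -> (2,2) -> (3,2) -> (3,3)

Any route must reach (1,3) and (2,2) and still end at (3,3) within 7 moves, so the order of the required stops is forced.
Route from (3,4): 2× up (reaching (1,4)), 2× left (reaching (1,2)), 2× down (reaching (3,2)), right to (3,3) — 7 moves in all.
Check: all required cells visited; 7 ≤ 7 moves.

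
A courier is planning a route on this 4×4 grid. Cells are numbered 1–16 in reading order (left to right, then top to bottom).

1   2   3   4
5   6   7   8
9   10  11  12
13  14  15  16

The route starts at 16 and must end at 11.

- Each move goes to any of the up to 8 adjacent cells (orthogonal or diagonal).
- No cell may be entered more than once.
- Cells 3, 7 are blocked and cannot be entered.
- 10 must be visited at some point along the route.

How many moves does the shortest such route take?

3

Any route passes through 10 somewhere between 16 and 11. Summing Chebyshev distances along the two legs (16 → 10 → 11) gives a lower bound of 2 + 1 = 3 moves.
A route of 3 moves achieves this: 16 → 15 → 10 → 11.
Since 3 matches the lower bound, it is optimal.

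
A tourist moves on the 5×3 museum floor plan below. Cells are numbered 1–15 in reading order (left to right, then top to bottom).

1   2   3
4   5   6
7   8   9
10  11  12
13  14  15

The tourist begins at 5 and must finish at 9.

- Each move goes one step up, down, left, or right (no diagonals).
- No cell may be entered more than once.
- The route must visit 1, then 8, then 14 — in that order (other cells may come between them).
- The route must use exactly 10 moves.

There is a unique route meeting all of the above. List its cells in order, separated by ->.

The waypoints must appear in the order 1, 8, 14, with no cell reused.
Route from 5: up to 2, left to 1, 2× down (reaching 7), right to 8, 2× down (reaching 14), right to 15, 2× up (reaching 9) — 10 moves in all.
Check: order respected (1 at step 2, 8 at step 5, 14 at step 7); 10 moves as required.

5 -> 2 -> 1 -> 4 -> 7 -> 8 -> 11 -> 14 -> 15 -> 12 -> 9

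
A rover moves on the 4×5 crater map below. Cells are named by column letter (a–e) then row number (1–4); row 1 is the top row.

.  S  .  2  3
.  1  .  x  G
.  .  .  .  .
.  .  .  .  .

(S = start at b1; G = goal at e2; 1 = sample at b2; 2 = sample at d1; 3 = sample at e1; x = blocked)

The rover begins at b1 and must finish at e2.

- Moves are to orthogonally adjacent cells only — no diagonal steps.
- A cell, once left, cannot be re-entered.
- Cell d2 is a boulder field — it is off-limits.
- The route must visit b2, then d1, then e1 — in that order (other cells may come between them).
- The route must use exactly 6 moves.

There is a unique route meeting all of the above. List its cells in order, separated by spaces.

The waypoints must appear in the order b2, d1, e1, with no cell reused.
Route from b1: down 1 to b2, right 1 to c2, up 1 to c1, right 2 to e1, down 1 to e2 — 6 moves in all.
Check: order respected (1 at step 1, 2 at step 4, 3 at step 5); 6 moves as required.

b1 b2 c2 c1 d1 e1 e2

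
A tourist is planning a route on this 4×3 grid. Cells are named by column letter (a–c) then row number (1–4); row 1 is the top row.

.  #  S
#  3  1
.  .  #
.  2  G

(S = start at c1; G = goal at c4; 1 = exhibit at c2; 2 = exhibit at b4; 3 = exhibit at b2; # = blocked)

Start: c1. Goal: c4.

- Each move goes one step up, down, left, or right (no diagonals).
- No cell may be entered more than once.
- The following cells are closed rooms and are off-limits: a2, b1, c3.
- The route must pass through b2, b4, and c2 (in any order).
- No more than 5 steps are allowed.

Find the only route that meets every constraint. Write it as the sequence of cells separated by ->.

The budget equals the shortest possible length, so every move has to be on a shortest route through the required cells.
Route from c1: down 1 to c2, left 1 to b2, down 2 to b4, right 1 to c4 — 5 moves in all.
Check: all required cells visited; 5 ≤ 5 moves.

c1 -> c2 -> b2 -> b3 -> b4 -> c4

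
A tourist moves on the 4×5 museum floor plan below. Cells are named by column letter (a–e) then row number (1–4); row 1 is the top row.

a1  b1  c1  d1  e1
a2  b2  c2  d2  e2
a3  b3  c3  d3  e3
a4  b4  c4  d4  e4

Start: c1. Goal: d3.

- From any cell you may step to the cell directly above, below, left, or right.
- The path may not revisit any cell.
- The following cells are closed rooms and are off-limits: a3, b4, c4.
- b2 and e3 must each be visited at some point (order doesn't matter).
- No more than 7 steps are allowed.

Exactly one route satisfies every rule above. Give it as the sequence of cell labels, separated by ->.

c1 -> b1 -> b2 -> c2 -> d2 -> e2 -> e3 -> d3

Any route must reach b2 and e3 and still end at d3 within 7 moves, so the order of the required stops is forced.
Route from c1: left to b1, down to b2, 3× right (reaching e2), down to e3, left to d3 — 7 moves in all.
Check: all required cells visited; 7 ≤ 7 moves.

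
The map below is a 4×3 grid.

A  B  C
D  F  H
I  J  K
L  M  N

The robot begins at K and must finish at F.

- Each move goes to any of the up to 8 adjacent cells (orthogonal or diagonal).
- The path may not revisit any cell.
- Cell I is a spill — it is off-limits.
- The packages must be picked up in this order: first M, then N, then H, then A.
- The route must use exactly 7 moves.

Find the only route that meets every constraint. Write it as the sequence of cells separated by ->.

The waypoints must appear in the order M, N, H, A, with no cell reused.
Route from K: down-left to M, right to N, up-left to J, up-right to H, up-left to B, left to A, down-right to F — 7 moves in all.
Check: order respected (M at step 1, N at step 2, H at step 4, A at step 6); 7 moves as required.

K -> M -> N -> J -> H -> B -> A -> F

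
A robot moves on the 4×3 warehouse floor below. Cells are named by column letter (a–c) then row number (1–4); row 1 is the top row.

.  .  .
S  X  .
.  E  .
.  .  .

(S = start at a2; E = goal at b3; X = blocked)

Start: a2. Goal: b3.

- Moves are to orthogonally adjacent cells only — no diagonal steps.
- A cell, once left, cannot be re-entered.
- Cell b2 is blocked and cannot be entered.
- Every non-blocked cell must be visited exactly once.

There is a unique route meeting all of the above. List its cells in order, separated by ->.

Need to visit all 11 open cells exactly once, starting at a2 and ending at b3.
Cell b1 has only two open neighbours (a1 and c1), so the path must pass straight through it: one of those is the cell it's entered from and the other is where it exits.
Route from a2: up 1 to a1, right 2 to c1, down 3 to c4, left 2 to a4, up 1 to a3, right 1 to b3 — 10 moves in all.
Check: all 11 open cells covered.

a2 -> a1 -> b1 -> c1 -> c2 -> c3 -> c4 -> b4 -> a4 -> a3 -> b3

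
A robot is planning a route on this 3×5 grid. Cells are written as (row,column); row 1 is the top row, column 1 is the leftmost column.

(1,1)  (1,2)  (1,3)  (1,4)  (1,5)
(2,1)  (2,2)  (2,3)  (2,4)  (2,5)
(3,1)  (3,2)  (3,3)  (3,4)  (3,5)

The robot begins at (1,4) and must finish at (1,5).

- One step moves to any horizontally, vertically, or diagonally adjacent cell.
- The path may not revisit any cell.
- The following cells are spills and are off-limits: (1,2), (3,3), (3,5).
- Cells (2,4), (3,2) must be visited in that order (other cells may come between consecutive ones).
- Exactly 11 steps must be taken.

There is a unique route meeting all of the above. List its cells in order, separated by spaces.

The waypoints must appear in the order (2,4), (3,2), with no cell reused.
Route from (1,4): down 1 to (2,4), up-left 1 to (1,3), down-left 1 to (2,2), up-left 1 to (1,1), down 2 to (3,1), right 1 to (3,2), up-right 1 to (2,3), down-right 1 to (3,4), up-right 1 to (2,5), up 1 to (1,5) — 11 moves in all.
Check: order respected ((2,4) at step 1, (3,2) at step 7); 11 moves as required.

(1,4) (2,4) (1,3) (2,2) (1,1) (2,1) (3,1) (3,2) (2,3) (3,4) (2,5) (1,5)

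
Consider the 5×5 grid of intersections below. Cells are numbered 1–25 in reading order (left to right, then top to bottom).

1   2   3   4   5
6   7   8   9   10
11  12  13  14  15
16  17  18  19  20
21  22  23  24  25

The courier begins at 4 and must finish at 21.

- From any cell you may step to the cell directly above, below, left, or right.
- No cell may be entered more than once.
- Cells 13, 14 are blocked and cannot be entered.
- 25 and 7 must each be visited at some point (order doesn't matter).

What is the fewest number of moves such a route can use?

Any route passes through 25 and 7 in some order between 4 and 21. Summing Manhattan distances along each leg and taking the cheapest ordering (4 → 7 → 25 → 21) gives a lower bound of 3 + 6 + 4 = 13 moves.
A route of 13 moves achieves this: 4 → 9 → 8 → 7 → 12 → 17 → 18 → 19 → 20 → 25 → 24 → 23 → 22 → 21.
Since 13 matches the lower bound, it is optimal.

13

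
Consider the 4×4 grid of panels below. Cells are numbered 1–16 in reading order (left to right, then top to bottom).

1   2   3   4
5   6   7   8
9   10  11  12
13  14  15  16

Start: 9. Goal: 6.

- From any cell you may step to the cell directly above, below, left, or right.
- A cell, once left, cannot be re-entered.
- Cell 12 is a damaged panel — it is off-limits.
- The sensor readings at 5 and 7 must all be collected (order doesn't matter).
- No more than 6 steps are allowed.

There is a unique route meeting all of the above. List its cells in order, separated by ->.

The 6-move cap with required stops at 5, 7 leaves no slack for detours.
Route from 9: 2× up (reaching 1), 2× right (reaching 3), down to 7, left to 6 — 6 moves in all.
Check: all required cells visited; 6 ≤ 6 moves.

9 -> 5 -> 1 -> 2 -> 3 -> 7 -> 6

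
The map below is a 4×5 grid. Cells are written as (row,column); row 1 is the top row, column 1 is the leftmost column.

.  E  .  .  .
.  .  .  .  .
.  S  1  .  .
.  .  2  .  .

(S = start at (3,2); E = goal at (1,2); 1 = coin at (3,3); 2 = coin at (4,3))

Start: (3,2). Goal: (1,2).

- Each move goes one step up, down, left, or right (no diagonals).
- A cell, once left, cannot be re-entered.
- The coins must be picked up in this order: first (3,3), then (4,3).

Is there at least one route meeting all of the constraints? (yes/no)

yes

One route that works: (3,2) → (3,3) → (4,3) → (4,2) → (4,1) → (3,1) → (2,1) → (1,1) → (1,2).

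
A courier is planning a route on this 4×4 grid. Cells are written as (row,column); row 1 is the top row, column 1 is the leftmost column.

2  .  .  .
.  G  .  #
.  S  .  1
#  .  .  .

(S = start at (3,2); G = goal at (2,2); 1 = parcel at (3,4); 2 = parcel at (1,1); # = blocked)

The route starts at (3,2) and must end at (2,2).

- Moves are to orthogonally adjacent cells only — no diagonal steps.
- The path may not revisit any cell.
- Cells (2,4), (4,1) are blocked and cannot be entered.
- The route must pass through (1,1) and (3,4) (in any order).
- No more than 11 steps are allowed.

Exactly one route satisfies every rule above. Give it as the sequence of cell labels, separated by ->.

(3,2) -> (4,2) -> (4,3) -> (4,4) -> (3,4) -> (3,3) -> (2,3) -> (1,3) -> (1,2) -> (1,1) -> (2,1) -> (2,2)

The 11-move cap with required stops at (1,1), (3,4) leaves no slack for detours.
Route from (3,2): down 1 to (4,2), right 2 to (4,4), up 1 to (3,4), left 1 to (3,3), up 2 to (1,3), left 2 to (1,1), down 1 to (2,1), right 1 to (2,2) — 11 moves in all.
Check: all required cells visited; 11 ≤ 11 moves.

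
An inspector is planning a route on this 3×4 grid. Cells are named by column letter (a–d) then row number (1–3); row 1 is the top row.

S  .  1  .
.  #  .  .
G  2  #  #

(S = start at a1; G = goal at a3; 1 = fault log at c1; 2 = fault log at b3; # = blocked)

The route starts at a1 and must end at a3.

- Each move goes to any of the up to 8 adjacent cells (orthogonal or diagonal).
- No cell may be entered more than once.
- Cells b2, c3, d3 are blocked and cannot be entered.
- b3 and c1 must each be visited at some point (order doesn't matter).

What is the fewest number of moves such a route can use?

5

Any route passes through b3 and c1 in some order between a1 and a3. Summing Chebyshev distances along each leg and taking the cheapest ordering (a1 → c1 → b3 → a3) gives a lower bound of 2 + 2 + 1 = 5 moves.
A route of 5 moves achieves this: a1 → b1 → c1 → c2 → b3 → a3.
Since 5 matches the lower bound, it is optimal.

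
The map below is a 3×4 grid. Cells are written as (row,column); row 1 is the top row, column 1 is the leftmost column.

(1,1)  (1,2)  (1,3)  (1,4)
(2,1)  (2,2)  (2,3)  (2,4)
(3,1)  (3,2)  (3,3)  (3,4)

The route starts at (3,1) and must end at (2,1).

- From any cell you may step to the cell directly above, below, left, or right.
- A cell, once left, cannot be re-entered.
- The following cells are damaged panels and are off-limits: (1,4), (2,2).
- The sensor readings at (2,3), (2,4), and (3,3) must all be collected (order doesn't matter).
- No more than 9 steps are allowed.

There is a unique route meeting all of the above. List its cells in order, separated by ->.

The budget equals the shortest possible length, so every move has to be on a shortest route through the required cells.
Route from (3,1): right 3 to (3,4), up 1 to (2,4), left 1 to (2,3), up 1 to (1,3), left 2 to (1,1), down 1 to (2,1) — 9 moves in all.
Check: all required cells visited; 9 ≤ 9 moves.

(3,1) -> (3,2) -> (3,3) -> (3,4) -> (2,4) -> (2,3) -> (1,3) -> (1,2) -> (1,1) -> (2,1)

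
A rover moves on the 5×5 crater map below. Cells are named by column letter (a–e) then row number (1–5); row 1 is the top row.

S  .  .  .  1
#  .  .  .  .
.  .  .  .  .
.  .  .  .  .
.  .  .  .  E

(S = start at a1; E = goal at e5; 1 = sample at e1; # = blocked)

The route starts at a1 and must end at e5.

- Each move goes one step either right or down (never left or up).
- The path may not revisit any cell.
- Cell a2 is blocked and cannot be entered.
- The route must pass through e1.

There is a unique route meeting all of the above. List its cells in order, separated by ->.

a1 -> b1 -> c1 -> d1 -> e1 -> e2 -> e3 -> e4 -> e5

Moves only go right or down, so the column and row indices never decrease.
Route from a1: right 4 to e1, down 4 to e5 — 8 moves in all.
Check: all required cells visited.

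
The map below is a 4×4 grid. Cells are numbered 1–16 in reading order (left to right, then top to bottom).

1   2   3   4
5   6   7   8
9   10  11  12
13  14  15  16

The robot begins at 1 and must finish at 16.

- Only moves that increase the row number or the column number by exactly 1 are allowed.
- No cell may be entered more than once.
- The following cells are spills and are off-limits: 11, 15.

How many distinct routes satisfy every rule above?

A right/down-only route from 1 to 16 makes exactly 3 down-moves and 3 right-moves in some order.
With no other constraints that would be C(6,3) = 20 routes.
Subtract routes through each blocked cell (inclusion–exclusion for overlaps): − through 11: 12 − through 15: 10 + through 11&15: 6 → 4.
That gives 4 routes.

4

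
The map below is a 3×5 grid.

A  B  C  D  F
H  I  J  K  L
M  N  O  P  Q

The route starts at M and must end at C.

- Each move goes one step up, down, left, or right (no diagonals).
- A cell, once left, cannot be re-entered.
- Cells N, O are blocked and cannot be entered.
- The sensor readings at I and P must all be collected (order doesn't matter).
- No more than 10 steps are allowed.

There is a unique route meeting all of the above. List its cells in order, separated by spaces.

M H I J K P Q L F D C

The 10-move cap with required stops at I, P leaves no slack for detours.
Route from M: up to H, 3× right (reaching K), down to P, right to Q, 2× up (reaching F), 2× left (reaching C) — 10 moves in all.
Check: all required cells visited; 10 ≤ 10 moves.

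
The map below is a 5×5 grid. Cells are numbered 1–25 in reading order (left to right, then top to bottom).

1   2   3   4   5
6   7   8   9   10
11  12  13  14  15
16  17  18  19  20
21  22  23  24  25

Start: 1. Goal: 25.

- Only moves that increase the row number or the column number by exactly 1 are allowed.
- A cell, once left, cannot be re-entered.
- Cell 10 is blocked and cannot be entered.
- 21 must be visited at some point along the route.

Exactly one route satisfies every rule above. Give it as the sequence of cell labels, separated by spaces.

1 6 11 16 21 22 23 24 25

Moves only go right or down, so the column and row indices never decrease.
Route from 1: 4× down (reaching 21), 4× right (reaching 25) — 8 moves in all.
Check: all required cells visited.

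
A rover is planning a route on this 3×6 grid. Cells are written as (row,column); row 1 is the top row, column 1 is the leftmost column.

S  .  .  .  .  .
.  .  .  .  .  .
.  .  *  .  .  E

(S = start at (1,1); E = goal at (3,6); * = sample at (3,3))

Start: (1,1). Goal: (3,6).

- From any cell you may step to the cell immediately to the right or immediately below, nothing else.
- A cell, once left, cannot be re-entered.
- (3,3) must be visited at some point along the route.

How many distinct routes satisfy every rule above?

6

A right/down-only route from (1,1) to (3,6) makes exactly 2 down-moves and 5 right-moves in some order.
With no other constraints that would be C(7,2) = 21 routes.
Split at (3,3) and multiply the segment counts: (1,1)→(3,3): 6; (3,3)→(3,6): 1; product = 6.
That gives 6 routes.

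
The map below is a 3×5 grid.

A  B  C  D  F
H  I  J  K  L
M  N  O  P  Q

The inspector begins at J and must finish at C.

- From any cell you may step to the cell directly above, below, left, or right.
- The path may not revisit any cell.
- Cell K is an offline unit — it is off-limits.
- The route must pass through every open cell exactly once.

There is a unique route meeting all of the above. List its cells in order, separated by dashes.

Need to visit all 14 open cells exactly once, starting at J and ending at C.
Cell F has only two open neighbours (L and D), so the path must pass straight through it: one of those is the cell it's entered from and the other is where it exits.
Route from J: left 1 to I, up 1 to B, left 1 to A, down 2 to M, right 4 to Q, up 2 to F, left 2 to C — 13 moves in all.
Check: all 14 open cells covered.

J - I - B - A - H - M - N - O - P - Q - L - F - D - C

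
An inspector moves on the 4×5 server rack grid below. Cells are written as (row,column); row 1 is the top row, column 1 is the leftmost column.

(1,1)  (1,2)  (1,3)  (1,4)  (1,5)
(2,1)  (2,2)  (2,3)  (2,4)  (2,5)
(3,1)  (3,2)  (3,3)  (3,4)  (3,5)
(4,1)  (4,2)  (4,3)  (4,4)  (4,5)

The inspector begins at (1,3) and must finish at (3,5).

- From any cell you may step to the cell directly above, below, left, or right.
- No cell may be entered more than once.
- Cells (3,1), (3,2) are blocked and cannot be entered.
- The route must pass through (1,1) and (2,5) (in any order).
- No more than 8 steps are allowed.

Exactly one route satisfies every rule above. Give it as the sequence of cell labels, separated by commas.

(1,3), (1,2), (1,1), (2,1), (2,2), (2,3), (2,4), (2,5), (3,5)

The 8-move cap with required stops at (1,1), (2,5) leaves no slack for detours.
Route from (1,3): left 2 to (1,1), down 1 to (2,1), right 4 to (2,5), down 1 to (3,5) — 8 moves in all.
Check: all required cells visited; 8 ≤ 8 moves.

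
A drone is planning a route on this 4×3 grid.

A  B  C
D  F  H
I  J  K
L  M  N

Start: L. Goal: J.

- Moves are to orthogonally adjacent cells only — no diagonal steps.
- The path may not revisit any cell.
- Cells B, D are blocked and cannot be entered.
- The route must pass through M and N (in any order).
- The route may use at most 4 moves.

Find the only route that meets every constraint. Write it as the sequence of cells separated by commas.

L, M, N, K, J

The budget equals the shortest possible length, so every move has to be on a shortest route through the required cells.
Route from L: 2× right (reaching N), up to K, left to J — 4 moves in all.
Check: all required cells visited; 4 ≤ 4 moves.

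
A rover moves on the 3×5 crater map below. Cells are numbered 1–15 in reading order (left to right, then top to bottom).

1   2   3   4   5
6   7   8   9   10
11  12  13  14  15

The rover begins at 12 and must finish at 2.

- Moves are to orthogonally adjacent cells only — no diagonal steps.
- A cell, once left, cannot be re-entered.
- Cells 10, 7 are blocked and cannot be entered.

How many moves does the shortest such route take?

4

The Manhattan distance from 12 to 2 is |3−1| + |2−2| = 2, so at least 2 moves are needed.
That bound ignores the blocked cells. Measuring each leg by the fewest moves that actually steer around them (12→2: 4) raises the lower bound to 4.
A route of 4 moves exists: 12 → 11 → 6 → 1 → 2.
Since 4 matches that lower bound, it is optimal.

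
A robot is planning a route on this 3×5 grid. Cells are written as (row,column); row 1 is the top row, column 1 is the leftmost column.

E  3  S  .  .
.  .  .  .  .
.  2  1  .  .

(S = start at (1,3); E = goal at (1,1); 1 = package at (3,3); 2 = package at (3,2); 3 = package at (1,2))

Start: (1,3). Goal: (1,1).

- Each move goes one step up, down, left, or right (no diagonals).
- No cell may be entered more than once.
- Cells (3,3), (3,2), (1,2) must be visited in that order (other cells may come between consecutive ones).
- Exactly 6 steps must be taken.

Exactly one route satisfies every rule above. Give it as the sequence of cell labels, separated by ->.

(1,3) -> (2,3) -> (3,3) -> (3,2) -> (2,2) -> (1,2) -> (1,1)

The waypoints must appear in the order (3,3), (3,2), (1,2), with no cell reused.
Route from (1,3): down 2 to (3,3), left 1 to (3,2), up 2 to (1,2), left 1 to (1,1) — 6 moves in all.
Check: order respected (1 at step 2, 2 at step 3, 3 at step 5); 6 moves as required.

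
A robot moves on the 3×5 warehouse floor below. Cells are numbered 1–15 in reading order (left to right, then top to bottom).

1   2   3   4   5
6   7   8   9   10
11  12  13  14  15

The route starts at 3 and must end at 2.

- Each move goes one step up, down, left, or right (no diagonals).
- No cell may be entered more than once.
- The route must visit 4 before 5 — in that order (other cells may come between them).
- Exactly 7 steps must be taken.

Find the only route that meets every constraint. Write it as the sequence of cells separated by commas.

The waypoints must appear in the order 4, 5, with no cell reused.
Route from 3: right 2 to 5, down 1 to 10, left 3 to 7, up 1 to 2 — 7 moves in all.
Check: order respected (4 at step 1, 5 at step 2); 7 moves as required.

3, 4, 5, 10, 9, 8, 7, 2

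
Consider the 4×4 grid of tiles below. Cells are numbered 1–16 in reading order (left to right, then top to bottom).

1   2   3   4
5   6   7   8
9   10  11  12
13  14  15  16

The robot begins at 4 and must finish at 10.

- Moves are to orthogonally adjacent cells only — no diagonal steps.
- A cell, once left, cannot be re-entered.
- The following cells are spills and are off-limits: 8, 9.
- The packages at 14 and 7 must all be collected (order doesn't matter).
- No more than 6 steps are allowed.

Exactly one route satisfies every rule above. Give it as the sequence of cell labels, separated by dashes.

4 - 3 - 7 - 11 - 15 - 14 - 10

The 6-move cap with required stops at 14, 7 leaves no slack for detours.
Route from 4: left 1 to 3, down 3 to 15, left 1 to 14, up 1 to 10 — 6 moves in all.
Check: all required cells visited; 6 ≤ 6 moves.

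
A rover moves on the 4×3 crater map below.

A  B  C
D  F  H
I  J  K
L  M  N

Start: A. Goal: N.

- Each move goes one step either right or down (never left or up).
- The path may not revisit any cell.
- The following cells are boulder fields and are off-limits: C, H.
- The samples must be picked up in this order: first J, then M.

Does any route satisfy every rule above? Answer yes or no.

One route that works: A → D → I → J → M → N.

yes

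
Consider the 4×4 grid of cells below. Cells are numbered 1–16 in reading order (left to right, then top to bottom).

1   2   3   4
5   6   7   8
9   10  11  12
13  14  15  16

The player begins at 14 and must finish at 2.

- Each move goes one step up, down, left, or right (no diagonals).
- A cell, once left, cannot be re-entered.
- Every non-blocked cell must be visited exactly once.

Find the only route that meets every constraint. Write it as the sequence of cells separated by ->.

14 -> 13 -> 9 -> 10 -> 11 -> 15 -> 16 -> 12 -> 8 -> 4 -> 3 -> 7 -> 6 -> 5 -> 1 -> 2

Need to visit all 16 open cells exactly once, starting at 14 and ending at 2.
Route from 14: left to 13, up to 9, 2× right (reaching 11), down to 15, right to 16, 3× up (reaching 4), left to 3, down to 7, 2× left (reaching 5), up to 1, right to 2 — 15 moves in all.
Check: all 16 open cells covered.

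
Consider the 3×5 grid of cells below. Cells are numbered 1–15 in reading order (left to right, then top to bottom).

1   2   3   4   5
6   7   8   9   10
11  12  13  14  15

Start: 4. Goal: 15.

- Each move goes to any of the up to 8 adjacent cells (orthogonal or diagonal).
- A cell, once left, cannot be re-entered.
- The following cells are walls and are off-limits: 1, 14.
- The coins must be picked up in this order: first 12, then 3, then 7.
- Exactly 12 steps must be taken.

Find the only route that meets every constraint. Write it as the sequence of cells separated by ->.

The waypoints must appear in the order 12, 3, 7, with no cell reused.
Route from 4: down-left 2 to 12, left 1 to 11, up 1 to 6, up-right 1 to 2, right 1 to 3, down-left 1 to 7, down-right 1 to 13, up-right 2 to 5, down 2 to 15 — 12 moves in all.
Check: order respected (12 at step 2, 3 at step 6, 7 at step 7); 12 moves as required.

4 -> 8 -> 12 -> 11 -> 6 -> 2 -> 3 -> 7 -> 13 -> 9 -> 5 -> 10 -> 15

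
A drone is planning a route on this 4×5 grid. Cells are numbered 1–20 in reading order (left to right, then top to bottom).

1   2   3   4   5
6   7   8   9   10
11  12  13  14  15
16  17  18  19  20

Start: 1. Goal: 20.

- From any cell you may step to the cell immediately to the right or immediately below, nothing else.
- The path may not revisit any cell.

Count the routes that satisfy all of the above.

35

A right/down-only route from 1 to 20 makes exactly 3 down-moves and 4 right-moves in some order.
With no other constraints that would be C(7,3) = 35 routes.
That gives 35 routes.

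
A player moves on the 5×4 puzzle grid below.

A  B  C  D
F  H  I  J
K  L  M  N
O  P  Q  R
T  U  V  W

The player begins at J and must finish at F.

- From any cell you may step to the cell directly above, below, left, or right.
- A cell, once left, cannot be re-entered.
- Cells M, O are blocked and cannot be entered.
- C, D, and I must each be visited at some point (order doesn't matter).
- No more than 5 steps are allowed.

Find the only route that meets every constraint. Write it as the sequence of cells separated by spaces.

The 5-move cap with required stops at C, D, I leaves no slack for detours.
Route from J: up to D, left to C, down to I, 2× left (reaching F) — 5 moves in all.
Check: all required cells visited; 5 ≤ 5 moves.

J D C I H F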